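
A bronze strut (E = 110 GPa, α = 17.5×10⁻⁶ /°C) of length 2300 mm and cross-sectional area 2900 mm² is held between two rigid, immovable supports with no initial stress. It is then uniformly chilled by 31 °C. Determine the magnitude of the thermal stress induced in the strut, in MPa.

σ ≈ 59.7 MPa (tensile)

The supports are rigid, so the total axial strain is zero. The restrained thermal strain is ε = αΔT = 17.5×10⁻⁶ × 31 = 542.5×10⁻⁶.
The stress required to suppress this strain is σ = Eε = 110×10³ × 542.5×10⁻⁶ = 59.67 MPa, tensile since the strut is trying to contract.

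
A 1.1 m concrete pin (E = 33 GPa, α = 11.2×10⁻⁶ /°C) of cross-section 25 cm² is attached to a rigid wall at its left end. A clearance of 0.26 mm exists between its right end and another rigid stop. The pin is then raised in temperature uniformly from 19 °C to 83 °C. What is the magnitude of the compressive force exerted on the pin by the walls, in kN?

P ≈ 39.6 kN

Unrestrained expansion: δ_free = αΔT L = 11.2×10⁻⁶ × 64 × 1100 = 0.7885 mm.
After closing the 0.26 mm clearance, 0.7885 − 0.26 = 0.5285 mm of expansion remains to be suppressed by the wall.
So σ = E(δ_free − g)/L = 33×10³ × 0.5285/1100 = 15.85 MPa.
Force on the wall = σA = 15.85 × 2500 mm² = 39.64 kN.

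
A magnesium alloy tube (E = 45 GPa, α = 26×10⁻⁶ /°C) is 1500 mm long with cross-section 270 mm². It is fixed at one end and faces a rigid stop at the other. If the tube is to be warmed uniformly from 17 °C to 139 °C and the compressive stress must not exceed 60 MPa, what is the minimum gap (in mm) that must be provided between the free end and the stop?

g ≈ 2.76 mm

Free expansion if unrestrained: δ_free = αΔT L = 26×10⁻⁶ × 122 × 1500 = 4.758 mm.
A stress of 60 MPa corresponds to the wall pushing the tube back by σL/E = 60×1500/(45×10³) = 2 mm.
The gap must absorb the remainder: g_min = 4.758 − 2 = 2.758 mm.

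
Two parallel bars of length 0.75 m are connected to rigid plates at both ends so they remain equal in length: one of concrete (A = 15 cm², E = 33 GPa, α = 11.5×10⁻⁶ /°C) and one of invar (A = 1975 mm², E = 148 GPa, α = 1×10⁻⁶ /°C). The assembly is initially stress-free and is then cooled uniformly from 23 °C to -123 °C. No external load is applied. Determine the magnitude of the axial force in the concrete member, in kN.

Equilibrium of a rigid end plate with no external load gives equal and opposite internal forces ±P in the two members. Since α_{concrete} > α_{invar}, cooling drives the concrete into tension and the invar into compression.
Equating the net (thermal + elastic) strains gives |α₁ − α₂|·ΔT = P·[1/(A₁E₁) + 1/(A₂E₂)].
|α₁ − α₂|·ΔT = 10.5×10⁻⁶ × 146 = 0.001533.
1/(A₁E₁) + 1/(A₂E₂) = 1/(1500×33×10³) + 1/(1975×148×10³) = 2.362×10⁻⁸ N⁻¹.
So P = 0.001533 / 2.362×10⁻⁸ = 64.89 kN.

P ≈ 64.9 kN (tensile in the concrete)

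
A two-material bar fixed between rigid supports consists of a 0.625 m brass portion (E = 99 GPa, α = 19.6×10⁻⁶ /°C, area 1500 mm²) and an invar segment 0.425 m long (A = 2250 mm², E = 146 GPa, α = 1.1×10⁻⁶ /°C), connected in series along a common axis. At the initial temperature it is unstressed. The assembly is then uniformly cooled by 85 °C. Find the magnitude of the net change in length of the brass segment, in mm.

|ΔL| ≈ 0.214 mm

With the walls removed the bar would change length by δ_free = Σ αᵢΔT Lᵢ = 19.6×10⁻⁶×85×625 + 1.1×10⁻⁶×85×425 = 1.081 mm.
The walls prevent any net length change, so an axial force P (same in every segment) develops. Compatibility: P · Σ Lᵢ/(AᵢEᵢ) = δ_free.
Σ Lᵢ/(AᵢEᵢ) = 625/(1500×99×10³) + 425/(2250×146×10³) = 5.503×10⁻⁶ mm/N.
Hence P = δ_free / Σ(L/AE) = 1.081/5.503×10⁻⁶ = 196.5 kN (tensile).
For the brass segment, free thermal change = 19.6×10⁻⁶×85×625 = 1.041 mm and elastic change from P = 196500×625/(1500×99×10³) = 0.8268 mm; these oppose, so the net change is 0.214 mm (segment shortens).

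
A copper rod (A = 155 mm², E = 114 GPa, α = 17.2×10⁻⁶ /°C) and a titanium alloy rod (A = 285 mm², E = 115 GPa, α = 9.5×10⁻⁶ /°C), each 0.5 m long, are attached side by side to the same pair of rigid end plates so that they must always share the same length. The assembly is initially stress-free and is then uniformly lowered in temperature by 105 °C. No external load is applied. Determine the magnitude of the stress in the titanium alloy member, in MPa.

σ ≈ 32.6 MPa (compressive)

Equilibrium of a rigid end plate with no external load gives equal and opposite internal forces ±P in the two members. Since α_{copper} > α_{titanium alloy}, cooling drives the copper into tension and the titanium alloy into compression.
Equating the net (thermal + elastic) strains gives |α₁ − α₂|·ΔT = P·[1/(A₁E₁) + 1/(A₂E₂)].
|α₁ − α₂|·ΔT = 7.7×10⁻⁶ × 105 = 0.0008085.
1/(A₁E₁) + 1/(A₂E₂) = 1/(155×114×10³) + 1/(285×115×10³) = 8.71×10⁻⁸ N⁻¹.
P = 0.0008085 / 8.71×10⁻⁸ = 9282 N = 9.282 kN.
σ_{titanium alloy} = P/A₂ = 9282/285 = 32.57 MPa, compressive.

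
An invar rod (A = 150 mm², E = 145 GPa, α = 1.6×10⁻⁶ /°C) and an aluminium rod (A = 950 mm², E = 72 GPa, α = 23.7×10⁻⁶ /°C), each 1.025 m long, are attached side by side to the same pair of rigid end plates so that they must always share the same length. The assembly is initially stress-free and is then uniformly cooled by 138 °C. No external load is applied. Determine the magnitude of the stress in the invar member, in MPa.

Equilibrium of a rigid end plate with no external load gives equal and opposite internal forces ±P in the two members. Since α_{aluminium} > α_{invar}, cooling drives the aluminium into tension and the invar into compression.
Equating the net (thermal + elastic) strains gives |α₁ − α₂|·ΔT = P·[1/(A₁E₁) + 1/(A₂E₂)].
|α₁ − α₂|·ΔT = 22.1×10⁻⁶ × 138 = 0.00305.
1/(A₁E₁) + 1/(A₂E₂) = 1/(150×145×10³) + 1/(950×72×10³) = 6.06×10⁻⁸ N⁻¹.
P = 0.00305 / 6.06×10⁻⁸ = 50330 N = 50.33 kN.
σ_{invar} = P/A₁ = 50330/150 = 335.5 MPa, compressive.

σ ≈ 336 MPa (compressive)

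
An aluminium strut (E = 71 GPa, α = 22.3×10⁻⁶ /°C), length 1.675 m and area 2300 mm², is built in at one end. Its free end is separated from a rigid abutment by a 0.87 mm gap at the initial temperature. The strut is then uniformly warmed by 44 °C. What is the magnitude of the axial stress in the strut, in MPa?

Unrestrained expansion: δ_free = αΔT L = 22.3×10⁻⁶ × 44 × 1675 = 1.644 mm.
This exceeds the 0.87 mm gap, so the wall pushes back. The portion of expansion that must be recovered elastically is δ_free − gap = 1.644 − 0.87 = 0.7735 mm.
Compatibility: PL/(AE) = 0.7735 mm, so σ = P/A = E × (0.7735/1675) = 32.79 MPa.

σ ≈ 32.8 MPa (compressive)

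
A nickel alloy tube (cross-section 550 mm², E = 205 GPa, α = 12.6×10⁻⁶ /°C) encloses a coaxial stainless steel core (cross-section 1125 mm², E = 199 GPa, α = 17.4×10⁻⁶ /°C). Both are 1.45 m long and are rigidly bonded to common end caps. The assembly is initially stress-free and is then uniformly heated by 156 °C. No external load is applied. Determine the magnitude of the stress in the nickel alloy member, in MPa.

Equilibrium of a rigid end plate with no external load gives equal and opposite internal forces ±P in the two members. Since α_{stainless steel} > α_{nickel alloy}, heating drives the stainless steel into compression and the nickel alloy into tension.
Equating the net (thermal + elastic) strains gives |α₁ − α₂|·ΔT = P·[1/(A₁E₁) + 1/(A₂E₂)].
|α₁ − α₂|·ΔT = 4.8×10⁻⁶ × 156 = 0.0007488.
1/(A₁E₁) + 1/(A₂E₂) = 1/(550×205×10³) + 1/(1125×199×10³) = 1.334×10⁻⁸ N⁻¹.
So P = 0.0007488 / 1.334×10⁻⁸ = 56.15 kN.
σ_{nickel alloy} = P/A₁ = 56150/550 = 102.1 MPa, tensile.

σ ≈ 102 MPa (tensile)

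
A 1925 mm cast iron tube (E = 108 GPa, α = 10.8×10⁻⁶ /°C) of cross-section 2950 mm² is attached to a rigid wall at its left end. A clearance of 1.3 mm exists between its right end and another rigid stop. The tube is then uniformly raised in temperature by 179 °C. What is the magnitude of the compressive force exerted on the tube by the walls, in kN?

Unrestrained expansion: δ_free = αΔT L = 10.8×10⁻⁶ × 179 × 1925 = 3.721 mm.
This exceeds the 1.3 mm gap, so the wall pushes back. The portion of expansion that must be recovered elastically is δ_free − gap = 3.721 − 1.3 = 2.421 mm.
That suppressed elongation corresponds to σ = E·Δ/L = 108×10³ × 2.421/1925 = 135.9 MPa.
Force on the wall = σA = 135.9 × 2950 mm² = 400.8 kN.

P ≈ 401 kN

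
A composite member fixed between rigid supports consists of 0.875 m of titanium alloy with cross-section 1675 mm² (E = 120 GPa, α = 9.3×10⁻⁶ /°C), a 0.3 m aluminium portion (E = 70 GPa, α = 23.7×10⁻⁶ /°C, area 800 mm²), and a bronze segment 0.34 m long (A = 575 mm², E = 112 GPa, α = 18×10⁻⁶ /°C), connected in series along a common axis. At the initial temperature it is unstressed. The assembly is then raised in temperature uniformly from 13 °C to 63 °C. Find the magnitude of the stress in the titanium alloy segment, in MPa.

Free thermal expansion of the whole bar: Σ αᵢΔT Lᵢ = 9.3×10⁻⁶×50×875 + 23.7×10⁻⁶×50×300 + 18×10⁻⁶×50×340 = 1.068 mm.
The walls prevent any net length change, so an axial force P (same in every segment) develops. Compatibility: P · Σ Lᵢ/(AᵢEᵢ) = δ_free.
Σ Lᵢ/(AᵢEᵢ) = 875/(1675×120×10³) + 300/(800×70×10³) + 340/(575×112×10³) = 1.499×10⁻⁵ mm/N.
So P = 1.068 / 1.499×10⁻⁵ = 71.27 kN, compressive.
σ_{titanium alloy} = P / A = 71270 / 1675 = 42.55 MPa.

σ ≈ 42.6 MPa (compressive)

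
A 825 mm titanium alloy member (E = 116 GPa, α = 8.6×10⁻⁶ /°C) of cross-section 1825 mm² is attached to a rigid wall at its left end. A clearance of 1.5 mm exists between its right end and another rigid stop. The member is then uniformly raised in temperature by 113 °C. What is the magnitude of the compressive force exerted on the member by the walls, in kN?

P ≈ 0 kN

If the wall were absent the member would grow by αΔT L = 8.6×10⁻⁶ × 113 × 825 = 0.8017 mm.
This is smaller than the 1.5 mm clearance, so the member expands freely without reaching the stop — the stress is zero.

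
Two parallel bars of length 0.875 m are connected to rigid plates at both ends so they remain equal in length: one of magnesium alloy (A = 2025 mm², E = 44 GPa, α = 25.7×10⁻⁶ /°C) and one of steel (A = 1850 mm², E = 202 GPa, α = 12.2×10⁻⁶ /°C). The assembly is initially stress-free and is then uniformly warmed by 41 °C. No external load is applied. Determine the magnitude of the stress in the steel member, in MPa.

σ ≈ 21.5 MPa (tensile)

The magnesium alloy has the larger α, so on heating it would change length more than the steel if both were free. The rigid plates force a common final length, so the magnesium alloy is put into compression and the steel into tension, with equal and opposite forces P (no external load).
Setting the final lengths equal and cancelling L: (α₁ − α₂)ΔT = P/(A₁E₁) + P/(A₂E₂).
|α₁ − α₂|·ΔT = 13.5×10⁻⁶ × 41 = 0.0005535.
1/(A₁E₁) + 1/(A₂E₂) = 1/(2025×44×10³) + 1/(1850×202×10³) = 1.39×10⁻⁸ N⁻¹.
P = 0.0005535 / 1.39×10⁻⁸ = 39820 N = 39.82 kN.
σ_{steel} = P/A₂ = 39820/1850 = 21.53 MPa, tensile.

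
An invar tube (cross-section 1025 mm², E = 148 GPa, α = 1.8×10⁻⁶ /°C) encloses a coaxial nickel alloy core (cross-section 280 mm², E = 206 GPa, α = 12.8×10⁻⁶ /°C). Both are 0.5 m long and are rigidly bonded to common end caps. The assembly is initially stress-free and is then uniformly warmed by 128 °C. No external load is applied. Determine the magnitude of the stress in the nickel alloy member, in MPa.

σ ≈ 210 MPa (compressive)

The nickel alloy has the larger α, so on heating it would change length more than the invar if both were free. The rigid plates force a common final length, so the nickel alloy is put into compression and the invar into tension, with equal and opposite forces P (no external load).
Setting the final lengths equal and cancelling L: (α₁ − α₂)ΔT = P/(A₁E₁) + P/(A₂E₂).
|α₁ − α₂|·ΔT = 11×10⁻⁶ × 128 = 0.001408.
1/(A₁E₁) + 1/(A₂E₂) = 1/(1025×148×10³) + 1/(280×206×10³) = 2.393×10⁻⁸ N⁻¹.
So P = 0.001408 / 2.393×10⁻⁸ = 58.84 kN.
σ_{nickel alloy} = P/A₂ = 58840/280 = 210.1 MPa, compressive.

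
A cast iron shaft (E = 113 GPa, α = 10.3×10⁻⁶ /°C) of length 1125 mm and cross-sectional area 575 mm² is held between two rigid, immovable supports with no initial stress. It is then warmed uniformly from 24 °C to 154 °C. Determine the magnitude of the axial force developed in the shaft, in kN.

P ≈ 87 kN (compressive)

With zero net strain, σ = E·αΔT = 113 GPa × 10.3×10⁻⁶ × 130 = 151.3 MPa.
Then P = σA = 151.3 × 575 mm² = 87 kN, compressive.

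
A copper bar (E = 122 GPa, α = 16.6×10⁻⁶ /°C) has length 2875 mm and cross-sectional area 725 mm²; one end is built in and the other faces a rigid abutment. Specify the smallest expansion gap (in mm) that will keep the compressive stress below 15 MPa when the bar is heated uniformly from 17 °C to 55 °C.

With no wall the bar would lengthen by αΔT L = 16.6×10⁻⁶ × 38 × 2875 = 1.814 mm.
At the allowable stress the elastic shortening the wall may impose is σL/E = 15 × 2875 / (122×10³) = 0.3535 mm.
The gap must absorb the remainder: g_min = 1.814 − 0.3535 = 1.46 mm.

g ≈ 1.46 mm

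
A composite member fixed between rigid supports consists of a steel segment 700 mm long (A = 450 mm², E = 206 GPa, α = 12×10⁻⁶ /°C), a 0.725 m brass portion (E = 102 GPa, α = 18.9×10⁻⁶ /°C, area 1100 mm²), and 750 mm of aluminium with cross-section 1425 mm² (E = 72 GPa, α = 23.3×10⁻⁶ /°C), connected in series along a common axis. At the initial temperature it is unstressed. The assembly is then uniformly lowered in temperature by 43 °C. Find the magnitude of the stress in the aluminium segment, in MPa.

σ ≈ 56 MPa (tensile)

With the walls removed the bar would change length by δ_free = Σ αᵢΔT Lᵢ = 12×10⁻⁶×43×700 + 18.9×10⁻⁶×43×725 + 23.3×10⁻⁶×43×750 = 1.702 mm.
The walls prevent any net length change, so an axial force P (same in every segment) develops. Compatibility: P · Σ Lᵢ/(AᵢEᵢ) = δ_free.
The series flexibility is Σ Lᵢ/(AᵢEᵢ) = 700/(450×206×10³) + 725/(1100×102×10³) + 750/(1425×72×10³) = 2.132×10⁻⁵ mm/N.
P = 1.702 / 2.132×10⁻⁵ = 79810 N = 79.81 kN, tensile.
σ_{aluminium} = P / A = 79810 / 1425 = 56.01 MPa.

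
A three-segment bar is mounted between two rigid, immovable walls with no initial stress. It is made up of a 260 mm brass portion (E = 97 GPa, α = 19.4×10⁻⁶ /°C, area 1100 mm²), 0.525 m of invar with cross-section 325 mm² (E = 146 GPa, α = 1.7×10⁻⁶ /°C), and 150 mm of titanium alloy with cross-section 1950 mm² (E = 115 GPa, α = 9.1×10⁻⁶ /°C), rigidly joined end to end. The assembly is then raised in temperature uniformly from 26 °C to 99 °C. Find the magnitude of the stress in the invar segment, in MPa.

Free thermal expansion of the whole bar: Σ αᵢΔT Lᵢ = 19.4×10⁻⁶×73×260 + 1.7×10⁻⁶×73×525 + 9.1×10⁻⁶×73×150 = 0.533 mm.
The rigid supports impose zero overall length change; the single axial force P common to all segments must satisfy P Σ Lᵢ/(AᵢEᵢ) = δ_free.
Σ Lᵢ/(AᵢEᵢ) = 260/(1100×97×10³) + 525/(325×146×10³) + 150/(1950×115×10³) = 1.417×10⁻⁵ mm/N.
Hence P = δ_free / Σ(L/AE) = 0.533/1.417×10⁻⁵ = 37.62 kN (compressive).
σ_{invar} = P / A = 37620 / 325 = 115.7 MPa.

σ ≈ 116 MPa (compressive)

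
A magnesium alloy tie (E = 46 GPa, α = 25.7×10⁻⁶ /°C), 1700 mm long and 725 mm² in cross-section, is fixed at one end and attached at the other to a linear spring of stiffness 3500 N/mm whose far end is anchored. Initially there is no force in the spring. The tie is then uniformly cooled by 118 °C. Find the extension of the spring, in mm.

δ ≈ 4.37 mm

Free thermal contraction: δ_free = αΔT L = 25.7×10⁻⁶ × 118 × 1700 = 5.155 mm.
Let P be the tensile force in the spring. The tie extends elastically by PL/(AE) and the spring stretches by P/k; together these equal δ_free.
So P = δ_free / [L/(AE) + 1/k] = 5.155 / [ 1700/(725×46×10³) + 1/(3500) ].
P = 5.155 / 0.0003367 = 15310 N.
Spring extension = P/k = 15310/(3500) = 4.375 mm.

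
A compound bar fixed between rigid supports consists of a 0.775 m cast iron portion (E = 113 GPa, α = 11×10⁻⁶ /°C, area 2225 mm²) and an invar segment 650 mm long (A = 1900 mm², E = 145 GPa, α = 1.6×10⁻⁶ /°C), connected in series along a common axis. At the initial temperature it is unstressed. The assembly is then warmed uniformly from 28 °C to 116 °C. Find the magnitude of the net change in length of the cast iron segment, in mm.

With the walls removed the bar would change length by δ_free = Σ αᵢΔT Lᵢ = 11×10⁻⁶×88×775 + 1.6×10⁻⁶×88×650 = 0.8417 mm.
The walls prevent any net length change, so an axial force P (same in every segment) develops. Compatibility: P · Σ Lᵢ/(AᵢEᵢ) = δ_free.
The series flexibility is Σ Lᵢ/(AᵢEᵢ) = 775/(2225×113×10³) + 650/(1900×145×10³) = 5.442×10⁻⁶ mm/N.
P = 0.8417 / 5.442×10⁻⁶ = 154700 N = 154.7 kN, compressive.
For the cast iron segment, free thermal change = 11×10⁻⁶×88×775 = 0.7502 mm and elastic change from P = 154700×775/(2225×113×10³) = 0.4768 mm; these oppose, so the net change is 0.273 mm (segment lengthens).

|ΔL| ≈ 0.273 mm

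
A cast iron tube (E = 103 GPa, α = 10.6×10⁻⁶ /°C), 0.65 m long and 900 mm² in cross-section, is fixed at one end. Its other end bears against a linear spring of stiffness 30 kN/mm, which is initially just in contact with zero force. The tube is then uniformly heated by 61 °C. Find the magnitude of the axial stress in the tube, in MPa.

Free thermal expansion: δ_free = αΔT L = 10.6×10⁻⁶ × 61 × 650 = 0.4203 mm.
With a force P in the spring, the elastic change of the tube is PL/(AE) and that of the spring is P/k; compatibility requires their sum to equal δ_free.
So P = δ_free / [L/(AE) + 1/k] = 0.4203 / [ 650/(900×103×10³) + 1/(30×10³) ].
P = 0.4203 / 4.035×10⁻⁵ = 10420 N.
σ = P/A = 10420/900 = 11.57 MPa.

σ ≈ 11.6 MPa (compressive)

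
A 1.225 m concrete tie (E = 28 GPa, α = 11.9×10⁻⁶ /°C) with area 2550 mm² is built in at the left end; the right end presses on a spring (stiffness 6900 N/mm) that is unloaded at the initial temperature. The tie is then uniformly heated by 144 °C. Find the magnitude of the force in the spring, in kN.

The unrestrained thermal change is αΔT L = 11.9×10⁻⁶ × 144 × 1225 = 2.099 mm.
With a force P in the spring, the elastic change of the tie is PL/(AE) and that of the spring is P/k; compatibility requires their sum to equal δ_free.
So P = δ_free / [L/(AE) + 1/k] = 2.099 / [ 1225/(2550×28×10³) + 1/(6900) ].
P = 2.099 / 0.0001621 = 12950 N.

P ≈ 13 kN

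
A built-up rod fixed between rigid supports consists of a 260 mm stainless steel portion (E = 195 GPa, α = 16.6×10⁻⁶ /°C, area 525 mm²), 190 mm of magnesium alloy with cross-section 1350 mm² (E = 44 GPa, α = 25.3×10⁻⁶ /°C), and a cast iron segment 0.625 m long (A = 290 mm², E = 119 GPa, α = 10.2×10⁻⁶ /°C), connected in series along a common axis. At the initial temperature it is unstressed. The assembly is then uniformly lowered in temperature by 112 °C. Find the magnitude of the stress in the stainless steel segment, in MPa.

σ ≈ 139 MPa (tensile)

With the walls removed the bar would change length by δ_free = Σ αᵢΔT Lᵢ = 16.6×10⁻⁶×112×260 + 25.3×10⁻⁶×112×190 + 10.2×10⁻⁶×112×625 = 1.736 mm.
The walls prevent any net length change, so an axial force P (same in every segment) develops. Compatibility: P · Σ Lᵢ/(AᵢEᵢ) = δ_free.
The series flexibility is Σ Lᵢ/(AᵢEᵢ) = 260/(525×195×10³) + 190/(1350×44×10³) + 625/(290×119×10³) = 2.385×10⁻⁵ mm/N.
So P = 1.736 / 2.385×10⁻⁵ = 72.78 kN, tensile.
σ_{stainless steel} = P / A = 72780 / 525 = 138.6 MPa.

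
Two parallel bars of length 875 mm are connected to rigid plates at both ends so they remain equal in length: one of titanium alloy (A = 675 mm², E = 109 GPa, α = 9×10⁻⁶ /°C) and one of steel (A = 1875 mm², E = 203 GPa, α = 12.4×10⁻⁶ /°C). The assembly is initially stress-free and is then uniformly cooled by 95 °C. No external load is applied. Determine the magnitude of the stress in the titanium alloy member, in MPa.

The steel has the larger α, so on cooling it would change length more than the titanium alloy if both were free. The rigid plates force a common final length, so the steel is put into tension and the titanium alloy into compression, with equal and opposite forces P (no external load).
Compatibility of the two members (thermal + elastic change equal): (α₁ − α₂)ΔT = P·[1/(A₁E₁) + 1/(A₂E₂)].
|α₁ − α₂|·ΔT = 3.4×10⁻⁶ × 95 = 0.000323.
1/(A₁E₁) + 1/(A₂E₂) = 1/(675×109×10³) + 1/(1875×203×10³) = 1.622×10⁻⁸ N⁻¹.
P = 0.000323 / 1.622×10⁻⁸ = 19920 N = 19.92 kN.
σ_{titanium alloy} = P/A₁ = 19920/675 = 29.5 MPa, compressive.

σ ≈ 29.5 MPa (compressive)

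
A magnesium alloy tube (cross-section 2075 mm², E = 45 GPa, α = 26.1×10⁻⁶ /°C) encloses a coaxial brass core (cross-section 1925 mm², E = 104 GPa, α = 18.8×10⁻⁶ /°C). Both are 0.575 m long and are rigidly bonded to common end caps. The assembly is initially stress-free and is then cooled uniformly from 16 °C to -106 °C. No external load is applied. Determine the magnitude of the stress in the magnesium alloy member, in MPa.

The magnesium alloy has the larger α, so on cooling it would change length more than the brass if both were free. The rigid plates force a common final length, so the magnesium alloy is put into tension and the brass into compression, with equal and opposite forces P (no external load).
Setting the final lengths equal and cancelling L: (α₁ − α₂)ΔT = P/(A₁E₁) + P/(A₂E₂).
|α₁ − α₂|·ΔT = 7.3×10⁻⁶ × 122 = 0.0008906.
1/(A₁E₁) + 1/(A₂E₂) = 1/(2075×45×10³) + 1/(1925×104×10³) = 1.57×10⁻⁸ N⁻¹.
So P = 0.0008906 / 1.57×10⁻⁸ = 56.71 kN.
σ_{magnesium alloy} = P/A₁ = 56710/2075 = 27.33 MPa, tensile.

σ ≈ 27.3 MPa (tensile)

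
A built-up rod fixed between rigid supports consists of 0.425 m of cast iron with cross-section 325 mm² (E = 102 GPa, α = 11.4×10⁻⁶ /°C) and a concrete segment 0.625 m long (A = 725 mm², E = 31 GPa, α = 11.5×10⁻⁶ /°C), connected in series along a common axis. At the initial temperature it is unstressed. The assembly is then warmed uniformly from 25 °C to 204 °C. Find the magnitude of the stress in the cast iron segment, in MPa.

Free thermal expansion of the whole bar: Σ αᵢΔT Lᵢ = 11.4×10⁻⁶×179×425 + 11.5×10⁻⁶×179×625 = 2.154 mm.
Since the ends are fixed, an axial force P builds up, equal in every segment, with P · Σ Lᵢ/(AᵢEᵢ) = δ_free.
Σ Lᵢ/(AᵢEᵢ) = 425/(325×102×10³) + 625/(725×31×10³) = 4.063×10⁻⁵ mm/N.
Hence P = δ_free / Σ(L/AE) = 2.154/4.063×10⁻⁵ = 53.01 kN (compressive).
σ_{cast iron} = P / A = 53010 / 325 = 163.1 MPa.

σ ≈ 163 MPa (compressive)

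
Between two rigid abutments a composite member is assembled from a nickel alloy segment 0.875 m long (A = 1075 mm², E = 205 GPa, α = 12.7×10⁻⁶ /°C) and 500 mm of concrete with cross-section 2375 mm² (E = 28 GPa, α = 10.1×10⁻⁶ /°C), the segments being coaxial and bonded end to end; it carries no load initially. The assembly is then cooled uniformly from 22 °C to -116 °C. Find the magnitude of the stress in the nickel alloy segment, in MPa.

σ ≈ 181 MPa (tensile)

If the supports were absent, the total length change would be Σ αᵢΔT Lᵢ = 12.7×10⁻⁶×138×875 + 10.1×10⁻⁶×138×500 = 2.23 mm.
The walls prevent any net length change, so an axial force P (same in every segment) develops. Compatibility: P · Σ Lᵢ/(AᵢEᵢ) = δ_free.
The series flexibility is Σ Lᵢ/(AᵢEᵢ) = 875/(1075×205×10³) + 500/(2375×28×10³) = 1.149×10⁻⁵ mm/N.
So P = 2.23 / 1.149×10⁻⁵ = 194.1 kN, tensile.
σ_{nickel alloy} = P / A = 194100 / 1075 = 180.6 MPa.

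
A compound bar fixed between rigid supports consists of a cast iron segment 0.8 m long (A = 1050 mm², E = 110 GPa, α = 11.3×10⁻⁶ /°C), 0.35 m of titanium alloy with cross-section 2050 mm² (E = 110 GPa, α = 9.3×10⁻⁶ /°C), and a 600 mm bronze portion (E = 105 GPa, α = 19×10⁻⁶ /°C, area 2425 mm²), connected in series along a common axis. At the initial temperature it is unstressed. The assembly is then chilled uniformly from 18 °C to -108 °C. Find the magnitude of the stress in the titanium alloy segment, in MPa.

If the supports were absent, the total length change would be Σ αᵢΔT Lᵢ = 11.3×10⁻⁶×126×800 + 9.3×10⁻⁶×126×350 + 19×10⁻⁶×126×600 = 2.986 mm.
The walls prevent any net length change, so an axial force P (same in every segment) develops. Compatibility: P · Σ Lᵢ/(AᵢEᵢ) = δ_free.
The series flexibility is Σ Lᵢ/(AᵢEᵢ) = 800/(1050×110×10³) + 350/(2050×110×10³) + 600/(2425×105×10³) = 1.083×10⁻⁵ mm/N.
P = 2.986 / 1.083×10⁻⁵ = 275600 N = 275.6 kN, tensile.
σ_{titanium alloy} = P / A = 275600 / 2050 = 134.4 MPa.

σ ≈ 134 MPa (tensile)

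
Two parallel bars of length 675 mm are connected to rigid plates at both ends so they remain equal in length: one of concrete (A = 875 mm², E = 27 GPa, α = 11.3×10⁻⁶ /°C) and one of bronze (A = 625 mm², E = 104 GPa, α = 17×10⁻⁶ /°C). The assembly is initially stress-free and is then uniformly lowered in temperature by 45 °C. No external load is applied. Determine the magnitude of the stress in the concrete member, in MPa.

σ ≈ 5.08 MPa (compressive)

Equilibrium of a rigid end plate with no external load gives equal and opposite internal forces ±P in the two members. Since α_{bronze} > α_{concrete}, cooling drives the bronze into tension and the concrete into compression.
Setting the final lengths equal and cancelling L: (α₁ − α₂)ΔT = P/(A₁E₁) + P/(A₂E₂).
|α₁ − α₂|·ΔT = 5.7×10⁻⁶ × 45 = 0.0002565.
1/(A₁E₁) + 1/(A₂E₂) = 1/(875×27×10³) + 1/(625×104×10³) = 5.771×10⁻⁸ N⁻¹.
P = 0.0002565 / 5.771×10⁻⁸ = 4444 N = 4.444 kN.
σ_{concrete} = P/A₁ = 4444/875 = 5.079 MPa, compressive.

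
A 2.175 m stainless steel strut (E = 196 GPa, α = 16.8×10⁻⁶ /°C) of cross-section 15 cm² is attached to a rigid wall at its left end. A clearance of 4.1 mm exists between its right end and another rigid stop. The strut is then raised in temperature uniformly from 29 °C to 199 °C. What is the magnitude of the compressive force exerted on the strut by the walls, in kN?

P ≈ 285 kN

Free thermal elongation = αΔT L = 16.8×10⁻⁶ × 170 × 2175 = 6.212 mm.
The gap closes (δ_free > 4.1 mm) and the wall then resists a further 6.212 − 4.1 = 2.112 mm of expansion.
Compatibility: PL/(AE) = 2.112 mm, so σ = P/A = E × (2.112/2175) = 190.3 MPa.
P = σA = 190.3 × 1500 = 285.5 kN.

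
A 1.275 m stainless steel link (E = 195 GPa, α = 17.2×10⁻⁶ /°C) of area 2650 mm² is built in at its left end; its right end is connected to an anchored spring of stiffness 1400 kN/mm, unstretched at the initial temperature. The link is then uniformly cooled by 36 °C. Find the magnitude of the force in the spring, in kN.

P ≈ 248 kN

Free thermal contraction: δ_free = αΔT L = 17.2×10⁻⁶ × 36 × 1275 = 0.7895 mm.
Let P be the tensile force in the spring. The link extends elastically by PL/(AE) and the spring stretches by P/k; together these equal δ_free.
P [ L/(AE) + 1/k ] = δ_free → P [ 1275/(2650×195×10³) + 1/(1400×10³) ] = 0.7895.
P = 0.7895 / 3.182×10⁻⁶ = 248100 N.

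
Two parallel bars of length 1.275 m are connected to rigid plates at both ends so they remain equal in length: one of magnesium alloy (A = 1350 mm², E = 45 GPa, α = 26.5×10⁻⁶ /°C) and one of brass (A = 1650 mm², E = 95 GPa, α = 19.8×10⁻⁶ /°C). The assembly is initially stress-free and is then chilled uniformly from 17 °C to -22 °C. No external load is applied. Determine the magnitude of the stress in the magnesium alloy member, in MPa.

The magnesium alloy has the larger α, so on cooling it would change length more than the brass if both were free. The rigid plates force a common final length, so the magnesium alloy is put into tension and the brass into compression, with equal and opposite forces P (no external load).
Compatibility of the two members (thermal + elastic change equal): (α₁ − α₂)ΔT = P·[1/(A₁E₁) + 1/(A₂E₂)].
|α₁ − α₂|·ΔT = 6.7×10⁻⁶ × 39 = 0.0002613.
1/(A₁E₁) + 1/(A₂E₂) = 1/(1350×45×10³) + 1/(1650×95×10³) = 2.284×10⁻⁸ N⁻¹.
So P = 0.0002613 / 2.284×10⁻⁸ = 11.44 kN.
σ_{magnesium alloy} = P/A₁ = 11440/1350 = 8.474 MPa, tensile.

σ ≈ 8.47 MPa (tensile)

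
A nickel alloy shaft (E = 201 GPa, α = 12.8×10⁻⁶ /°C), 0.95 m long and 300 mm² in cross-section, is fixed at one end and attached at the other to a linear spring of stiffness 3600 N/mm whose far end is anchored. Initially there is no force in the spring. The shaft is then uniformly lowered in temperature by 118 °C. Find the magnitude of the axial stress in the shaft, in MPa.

σ ≈ 16.3 MPa (tensile)

If the spring were absent the shaft would shorten by αΔT L = 12.8×10⁻⁶ × 118 × 950 = 1.435 mm.
With a force P in the spring, the elastic change of the shaft is PL/(AE) and that of the spring is P/k; compatibility requires their sum to equal δ_free.
P [ L/(AE) + 1/k ] = δ_free → P [ 950/(300×201×10³) + 1/(3600) ] = 1.435.
P = 1.435 / 0.0002935 = 4888 N.
σ = P/A = 4888/300 = 16.29 MPa.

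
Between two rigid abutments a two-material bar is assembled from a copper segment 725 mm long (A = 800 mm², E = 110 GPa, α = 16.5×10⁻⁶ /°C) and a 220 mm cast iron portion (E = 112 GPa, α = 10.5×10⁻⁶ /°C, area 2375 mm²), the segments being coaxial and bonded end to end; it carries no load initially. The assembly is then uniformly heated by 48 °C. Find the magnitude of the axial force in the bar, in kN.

P ≈ 75.6 kN (compressive)

Free thermal expansion of the whole bar: Σ αᵢΔT Lᵢ = 16.5×10⁻⁶×48×725 + 10.5×10⁻⁶×48×220 = 0.6851 mm.
The walls prevent any net length change, so an axial force P (same in every segment) develops. Compatibility: P · Σ Lᵢ/(AᵢEᵢ) = δ_free.
The series flexibility is Σ Lᵢ/(AᵢEᵢ) = 725/(800×110×10³) + 220/(2375×112×10³) = 9.066×10⁻⁶ mm/N.
P = 0.6851 / 9.066×10⁻⁶ = 75570 N = 75.57 kN, compressive.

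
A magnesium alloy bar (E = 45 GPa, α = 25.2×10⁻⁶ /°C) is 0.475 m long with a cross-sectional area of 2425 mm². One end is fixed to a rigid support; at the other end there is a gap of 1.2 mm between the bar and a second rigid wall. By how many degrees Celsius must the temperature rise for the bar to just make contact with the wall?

The gap closes when αΔT L = 1.2 mm, since the bar is still unstressed at that instant.
So ΔT = g/(αL) = 1.2/(25.2×10⁻⁶ × 475) = 100.3 °C.

ΔT ≈ 100 °C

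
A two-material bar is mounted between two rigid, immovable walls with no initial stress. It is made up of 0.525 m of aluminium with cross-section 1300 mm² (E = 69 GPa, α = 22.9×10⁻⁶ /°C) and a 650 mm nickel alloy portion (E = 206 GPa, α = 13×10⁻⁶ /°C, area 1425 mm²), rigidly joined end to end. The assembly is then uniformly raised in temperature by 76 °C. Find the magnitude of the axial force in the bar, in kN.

P ≈ 193 kN (compressive)

With the walls removed the bar would change length by δ_free = Σ αᵢΔT Lᵢ = 22.9×10⁻⁶×76×525 + 13×10⁻⁶×76×650 = 1.556 mm.
The rigid supports impose zero overall length change; the single axial force P common to all segments must satisfy P Σ Lᵢ/(AᵢEᵢ) = δ_free.
Σ Lᵢ/(AᵢEᵢ) = 525/(1300×69×10³) + 650/(1425×206×10³) = 8.067×10⁻⁶ mm/N.
So P = 1.556 / 8.067×10⁻⁶ = 192.9 kN, compressive.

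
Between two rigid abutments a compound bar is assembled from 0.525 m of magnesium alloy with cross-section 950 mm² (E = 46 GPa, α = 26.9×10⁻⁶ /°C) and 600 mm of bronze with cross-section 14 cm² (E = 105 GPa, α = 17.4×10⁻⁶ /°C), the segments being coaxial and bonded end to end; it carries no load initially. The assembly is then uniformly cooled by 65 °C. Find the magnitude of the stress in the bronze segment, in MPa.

With the walls removed the bar would change length by δ_free = Σ αᵢΔT Lᵢ = 26.9×10⁻⁶×65×525 + 17.4×10⁻⁶×65×600 = 1.597 mm.
The rigid supports impose zero overall length change; the single axial force P common to all segments must satisfy P Σ Lᵢ/(AᵢEᵢ) = δ_free.
Σ Lᵢ/(AᵢEᵢ) = 525/(950×46×10³) + 600/(1400×105×10³) = 1.61×10⁻⁵ mm/N.
So P = 1.597 / 1.61×10⁻⁵ = 99.19 kN, tensile.
σ_{bronze} = P / A = 99190 / 1400 = 70.85 MPa.

σ ≈ 70.9 MPa (tensile)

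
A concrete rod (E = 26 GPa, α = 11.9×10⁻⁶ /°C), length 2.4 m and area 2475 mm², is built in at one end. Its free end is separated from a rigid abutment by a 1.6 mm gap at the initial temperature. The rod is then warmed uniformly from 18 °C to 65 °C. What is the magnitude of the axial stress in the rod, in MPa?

σ ≈ 0 MPa

Unrestrained expansion: δ_free = αΔT L = 11.9×10⁻⁶ × 47 × 2400 = 1.342 mm.
Since δ_free = 1.34 mm is less than the 1.6 mm gap, the rod never touches the wall. No axial force develops.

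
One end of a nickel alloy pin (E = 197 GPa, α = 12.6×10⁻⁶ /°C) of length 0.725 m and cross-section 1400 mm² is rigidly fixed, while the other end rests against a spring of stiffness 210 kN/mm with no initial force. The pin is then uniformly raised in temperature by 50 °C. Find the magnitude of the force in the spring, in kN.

Free thermal expansion: δ_free = αΔT L = 12.6×10⁻⁶ × 50 × 725 = 0.4568 mm.
Let P be the compressive force at the spring. The pin shortens elastically by PL/(AE) and the spring compresses by P/k; together these equal δ_free.
So P = δ_free / [L/(AE) + 1/k] = 0.4568 / [ 725/(1400×197×10³) + 1/(210×10³) ].
P = 0.4568 / 7.391×10⁻⁶ = 61800 N.

P ≈ 61.8 kN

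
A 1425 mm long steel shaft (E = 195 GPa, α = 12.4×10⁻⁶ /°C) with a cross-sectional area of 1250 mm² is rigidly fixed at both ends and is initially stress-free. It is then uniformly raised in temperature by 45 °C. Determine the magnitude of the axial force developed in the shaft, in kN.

Full restraint means ε = 0, so the stress is σ = EαΔT = 195×10³ × 12.4×10⁻⁶ × 45 = 108.8 MPa.
Axial force P = σA = 108.8 × 1250 = 136000 N = 136 kN, compressive.

P ≈ 136 kN (compressive)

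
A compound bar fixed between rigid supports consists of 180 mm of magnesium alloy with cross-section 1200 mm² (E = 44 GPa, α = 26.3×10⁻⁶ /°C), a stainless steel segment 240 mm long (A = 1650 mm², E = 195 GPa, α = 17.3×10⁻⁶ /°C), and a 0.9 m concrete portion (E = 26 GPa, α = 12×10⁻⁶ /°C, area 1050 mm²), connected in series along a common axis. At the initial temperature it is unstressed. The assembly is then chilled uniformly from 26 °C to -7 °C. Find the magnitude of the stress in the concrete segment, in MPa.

With the walls removed the bar would change length by δ_free = Σ αᵢΔT Lᵢ = 26.3×10⁻⁶×33×180 + 17.3×10⁻⁶×33×240 + 12×10⁻⁶×33×900 = 0.6496 mm.
The walls prevent any net length change, so an axial force P (same in every segment) develops. Compatibility: P · Σ Lᵢ/(AᵢEᵢ) = δ_free.
The series flexibility is Σ Lᵢ/(AᵢEᵢ) = 180/(1200×44×10³) + 240/(1650×195×10³) + 900/(1050×26×10³) = 3.712×10⁻⁵ mm/N.
So P = 0.6496 / 3.712×10⁻⁵ = 17.5 kN, tensile.
σ_{concrete} = P / A = 17500 / 1050 = 16.67 MPa.

σ ≈ 16.7 MPa (tensile)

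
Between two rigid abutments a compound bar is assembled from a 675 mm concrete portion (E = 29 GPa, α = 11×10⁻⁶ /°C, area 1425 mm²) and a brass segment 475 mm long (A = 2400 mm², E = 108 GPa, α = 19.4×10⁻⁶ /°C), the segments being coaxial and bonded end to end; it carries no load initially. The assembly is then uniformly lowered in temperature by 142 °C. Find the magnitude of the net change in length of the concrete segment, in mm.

Free thermal contraction of the whole bar: Σ αᵢΔT Lᵢ = 11×10⁻⁶×142×675 + 19.4×10⁻⁶×142×475 = 2.363 mm.
Since the ends are fixed, an axial force P builds up, equal in every segment, with P · Σ Lᵢ/(AᵢEᵢ) = δ_free.
Σ Lᵢ/(AᵢEᵢ) = 675/(1425×29×10³) + 475/(2400×108×10³) = 1.817×10⁻⁵ mm/N.
P = 2.363 / 1.817×10⁻⁵ = 130100 N = 130.1 kN, tensile.
For the concrete segment, free thermal change = 11×10⁻⁶×142×675 = 1.054 mm and elastic change from P = 130100×675/(1425×29×10³) = 2.125 mm; these oppose, so the net change is 1.07 mm (segment lengthens).

|ΔL| ≈ 1.07 mm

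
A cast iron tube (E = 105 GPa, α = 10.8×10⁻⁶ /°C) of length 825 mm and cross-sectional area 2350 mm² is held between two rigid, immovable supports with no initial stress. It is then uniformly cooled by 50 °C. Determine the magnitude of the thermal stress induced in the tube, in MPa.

σ ≈ 56.7 MPa (tensile)

With length fixed, the mechanical strain must cancel the thermal strain αΔT = 10.8×10⁻⁶ × 50 = 540×10⁻⁶.
Hence σ = E·αΔT = 105×10³ × 540×10⁻⁶ = 56.7 MPa, tensile.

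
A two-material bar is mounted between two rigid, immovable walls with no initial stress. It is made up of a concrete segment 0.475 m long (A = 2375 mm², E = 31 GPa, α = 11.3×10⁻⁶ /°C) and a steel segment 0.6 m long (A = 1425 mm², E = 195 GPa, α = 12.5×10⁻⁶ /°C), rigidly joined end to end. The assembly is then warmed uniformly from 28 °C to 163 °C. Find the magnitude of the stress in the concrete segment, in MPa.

With the walls removed the bar would change length by δ_free = Σ αᵢΔT Lᵢ = 11.3×10⁻⁶×135×475 + 12.5×10⁻⁶×135×600 = 1.737 mm.
The walls prevent any net length change, so an axial force P (same in every segment) develops. Compatibility: P · Σ Lᵢ/(AᵢEᵢ) = δ_free.
Σ Lᵢ/(AᵢEᵢ) = 475/(2375×31×10³) + 600/(1425×195×10³) = 8.611×10⁻⁶ mm/N.
P = 1.737 / 8.611×10⁻⁶ = 201700 N = 201.7 kN, compressive.
σ_{concrete} = P / A = 201700 / 2375 = 84.94 MPa.

σ ≈ 84.9 MPa (compressive)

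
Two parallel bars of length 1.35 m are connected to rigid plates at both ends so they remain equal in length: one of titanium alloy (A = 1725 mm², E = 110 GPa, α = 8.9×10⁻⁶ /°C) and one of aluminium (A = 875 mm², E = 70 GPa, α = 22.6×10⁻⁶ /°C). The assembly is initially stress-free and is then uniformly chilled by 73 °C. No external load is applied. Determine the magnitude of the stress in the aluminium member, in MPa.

Equilibrium of a rigid end plate with no external load gives equal and opposite internal forces ±P in the two members. Since α_{aluminium} > α_{titanium alloy}, cooling drives the aluminium into tension and the titanium alloy into compression.
Compatibility of the two members (thermal + elastic change equal): (α₁ − α₂)ΔT = P·[1/(A₁E₁) + 1/(A₂E₂)].
|α₁ − α₂|·ΔT = 13.7×10⁻⁶ × 73 = 0.001.
1/(A₁E₁) + 1/(A₂E₂) = 1/(1725×110×10³) + 1/(875×70×10³) = 2.16×10⁻⁸ N⁻¹.
P = 0.001 / 2.16×10⁻⁸ = 46310 N = 46.31 kN.
σ_{aluminium} = P/A₂ = 46310/875 = 52.92 MPa, tensile.

σ ≈ 52.9 MPa (tensile)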